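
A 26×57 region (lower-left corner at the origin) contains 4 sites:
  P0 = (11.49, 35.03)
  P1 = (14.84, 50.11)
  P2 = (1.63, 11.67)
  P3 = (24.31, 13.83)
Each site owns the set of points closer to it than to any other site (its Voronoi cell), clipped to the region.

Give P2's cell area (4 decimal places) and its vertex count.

Area of P2's cell: 307.9092 (4 vertices)

1. box [0,26]×[0,57]: [(0, 0) (26, 0) (26, 57) (0, 57)]
2. ⊥bis P2·P0 via (6.56,23.35): [(0, 26.1189) (0, 0) (26, 0) (26, 15.1446)]  |A|=536.4254
3. ⊥bis P2·P1 via (8.235,30.89): [(0, 26.1189) (0, 0) (26, 0) (26, 15.1446)]  |A|=536.4254
4. ⊥bis P2·P3 via (12.97,12.75): [(12.1867, 20.975) (0, 26.1189) (0, 0) (14.1843, 0)]  |A|=307.9092
5. canonical 4-gon: [(12.1867, 20.975) (0, 26.1189) (0, 0) (14.1843, 0)]
6. shoelace: 307.9092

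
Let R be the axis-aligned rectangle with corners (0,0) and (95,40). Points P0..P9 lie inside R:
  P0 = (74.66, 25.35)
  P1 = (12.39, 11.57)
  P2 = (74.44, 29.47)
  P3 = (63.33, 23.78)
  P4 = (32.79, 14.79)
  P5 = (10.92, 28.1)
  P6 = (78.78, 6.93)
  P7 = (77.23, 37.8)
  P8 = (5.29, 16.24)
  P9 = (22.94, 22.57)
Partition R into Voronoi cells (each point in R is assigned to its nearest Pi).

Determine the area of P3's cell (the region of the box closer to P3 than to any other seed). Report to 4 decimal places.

Area of P3's cell: 704.9465

1. box [0,95]×[0,40]: [(0, 0) (95, 0) (95, 40) (0, 40)]
2. ⊥bis P3·P0 via (68.995,24.565): [(0, 0) (72.399, 0) (66.8562, 40) (0, 40)]  |A|=2785.1029
3. ⊥bis P3·P1 via (37.86,17.675): [(42.0966, 0) (72.399, 0) (66.8562, 40) (32.5088, 40)]  |A|=1292.9944
4. ⊥bis P3·P2 via (68.885,26.625): [(42.0966, 0) (72.399, 0) (68.6445, 27.0947) (62.035, 40) (32.5088, 40)]  |A|=1261.8849
5. ⊥bis P3·P4 via (48.06,19.285): [(53.7369, 0) (72.399, 0) (68.6445, 27.0947) (62.035, 40) (41.9622, 40)]  |A|=840.0123
6. ⊥bis P3·P5 via (37.125,25.94): [(53.7369, 0) (72.399, 0) (68.6445, 27.0947) (62.035, 40) (41.9622, 40)]  |A|=840.0123
7. ⊥bis P3·P6 via (71.055,15.355): [(53.7369, 0) (54.3086, 0) (70.3596, 14.7174) (68.6445, 27.0947) (62.035, 40) (41.9622, 40)]  |A|=706.891
8. ⊥bis P3·P7 via (70.28,30.79): [(53.7369, 0) (54.3086, 0) (70.3596, 14.7174) (68.6445, 27.0947) (63.1124, 37.8962) (60.9905, 40) (41.9622, 40)]  |A|=705.7923
9. ⊥bis P3·P8 via (34.31,20.01): [(53.7369, 0) (54.3086, 0) (70.3596, 14.7174) (68.6445, 27.0947) (63.1124, 37.8962) (60.9905, 40) (41.9622, 40)]  |A|=705.7923
10. ⊥bis P3·P9 via (43.135,23.175): [(42.7067, 37.4706) (53.7369, 0) (54.3086, 0) (70.3596, 14.7174) (68.6445, 27.0947) (63.1124, 37.8962) (60.9905, 40) (42.631, 40)]  |A|=704.9465
11. canonical 8-gon: [(42.7067, 37.4706) (53.7369, 0) (54.3086, 0) (70.3596, 14.7174) (68.6445, 27.0947) (63.1124, 37.8962) (60.9905, 40) (42.631, 40)]
12. shoelace: 704.9465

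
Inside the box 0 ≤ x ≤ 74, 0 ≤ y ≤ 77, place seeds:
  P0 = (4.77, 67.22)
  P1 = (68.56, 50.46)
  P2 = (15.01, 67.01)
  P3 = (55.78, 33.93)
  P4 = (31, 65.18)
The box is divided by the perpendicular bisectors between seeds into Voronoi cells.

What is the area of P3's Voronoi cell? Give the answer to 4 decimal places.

1. box [0,74]×[0,77]: [(0, 0) (74, 0) (74, 77) (0, 77)]
2. ⊥bis P3·P0 via (30.275,50.575): [(0, 4.1849) (0, 0) (74, 0) (74, 77) (47.5204, 77)]  |A|=3967.8974
3. ⊥bis P3·P1 via (62.17,42.195): [(37.3363, 61.3949) (0, 4.1849) (0, 0) (74, 0) (74, 33.0488)]  |A|=2955.5815
4. ⊥bis P3·P2 via (35.395,50.47): [(41.5905, 58.1058) (8.8784, 17.7892) (0, 4.1849) (0, 0) (74, 0) (74, 33.0488)]  |A|=2816.0255
5. ⊥bis P3·P4 via (43.39,49.555): [(47.9616, 53.1801) (18.8885, 30.1263) (8.8784, 17.7892) (0, 4.1849) (0, 0) (74, 0) (74, 33.0488)]  |A|=2670.9843
6. canonical 7-gon: [(47.9616, 53.1801) (18.8885, 30.1263) (8.8784, 17.7892) (0, 4.1849) (0, 0) (74, 0) (74, 33.0488)]
7. shoelace: 2670.9843

Area of P3's cell: 2670.9843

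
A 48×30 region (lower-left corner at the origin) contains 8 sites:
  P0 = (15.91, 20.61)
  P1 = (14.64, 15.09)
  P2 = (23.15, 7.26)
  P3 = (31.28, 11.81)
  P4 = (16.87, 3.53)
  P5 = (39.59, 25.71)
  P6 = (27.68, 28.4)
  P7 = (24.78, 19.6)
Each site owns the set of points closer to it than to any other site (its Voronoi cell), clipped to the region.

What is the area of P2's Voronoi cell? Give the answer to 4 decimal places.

1. box [0,48]×[0,30]: [(0, 0) (48, 0) (48, 30) (0, 30)]
2. ⊥bis P2·P0 via (19.53,13.935): [(0, 3.3434) (0, 0) (48, 0) (48, 29.3749)]  |A|=785.2406
3. ⊥bis P2·P1 via (18.895,11.175): [(23.3312, 15.9965) (8.6129, 0) (48, 0) (48, 29.3749)]  |A|=677.3488
4. ⊥bis P2·P3 via (27.215,9.535): [(23.5365, 16.1078) (23.3312, 15.9965) (8.6129, 0) (32.5513, 0)]  |A|=193.6199
5. ⊥bis P2·P4 via (20.01,5.395): [(23.5365, 16.1078) (23.3312, 15.9965) (17.4863, 9.644) (23.2144, 0) (32.5513, 0)]  |A|=123.212
6. ⊥bis P2·P5 via (31.37,16.485): [(23.5365, 16.1078) (23.3312, 15.9965) (17.4863, 9.644) (23.2144, 0) (32.5513, 0)]  |A|=123.212
7. ⊥bis P2·P6 via (25.415,17.83): [(23.5365, 16.1078) (23.3312, 15.9965) (17.4863, 9.644) (23.2144, 0) (32.5513, 0)]  |A|=123.212
8. ⊥bis P2·P7 via (23.965,13.43): [(25.1206, 13.2774) (21.2944, 13.7828) (17.4863, 9.644) (23.2144, 0) (32.5513, 0)]  |A|=118.0836
9. canonical 5-gon: [(25.1206, 13.2774) (21.2944, 13.7828) (17.4863, 9.644) (23.2144, 0) (32.5513, 0)]
10. shoelace: 118.0836

Area of P2's cell: 118.0836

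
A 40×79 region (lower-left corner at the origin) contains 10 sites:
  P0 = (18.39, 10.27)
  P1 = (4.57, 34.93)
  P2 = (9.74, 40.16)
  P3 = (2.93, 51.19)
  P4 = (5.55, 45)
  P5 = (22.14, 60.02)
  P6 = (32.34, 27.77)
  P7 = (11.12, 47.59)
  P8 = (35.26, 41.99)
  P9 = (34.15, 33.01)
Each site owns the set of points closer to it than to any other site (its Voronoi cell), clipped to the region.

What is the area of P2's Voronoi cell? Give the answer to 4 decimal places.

Area of P2's cell: 167.1361

1. box [0,40]×[0,79]: [(0, 0) (40, 0) (40, 79) (0, 79)]
2. ⊥bis P2·P0 via (14.065,25.215): [(0, 21.1447) (40, 32.7204) (40, 79) (0, 79)]  |A|=2082.6978
3. ⊥bis P2·P1 via (7.155,37.545): [(0, 44.6179) (18.3683, 26.4603) (40, 32.7204) (40, 79) (0, 79)]  |A|=1867.116
4. ⊥bis P2·P3 via (6.335,45.675): [(1.7773, 42.861) (18.3683, 26.4603) (40, 32.7204) (40, 66.46)]  |A|=874.1271
5. ⊥bis P2·P4 via (7.645,42.58): [(23.3674, 56.1909) (4.6684, 40.0031) (18.3683, 26.4603) (40, 32.7204) (40, 66.46)]  |A|=824.0067
6. ⊥bis P2·P5 via (15.94,50.09): [(16.1608, 49.9521) (4.6684, 40.0031) (18.3683, 26.4603) (40, 32.7204) (40, 35.0676)]  |A|=434.9413
7. ⊥bis P2·P6 via (21.04,33.965): [(26.3253, 43.6057) (16.1608, 49.9521) (4.6684, 40.0031) (17.4327, 27.3852)]  |A|=246.6573
8. ⊥bis P2·P7 via (10.43,43.875): [(24.9904, 41.1707) (9.3686, 44.0721) (4.6684, 40.0031) (17.4327, 27.3852)]  |A|=174.2638
9. ⊥bis P2·P8 via (22.5,41.075): [(22.782, 37.1425) (22.4594, 41.6407) (9.3686, 44.0721) (4.6684, 40.0031) (17.4327, 27.3852)]  |A|=168.6473
10. ⊥bis P2·P9 via (21.945,36.585): [(21.3354, 34.5038) (22.6495, 38.9902) (22.4594, 41.6407) (9.3686, 44.0721) (4.6684, 40.0031) (17.4327, 27.3852)]  |A|=167.1361
11. canonical 6-gon: [(21.3354, 34.5038) (22.6495, 38.9902) (22.4594, 41.6407) (9.3686, 44.0721) (4.6684, 40.0031) (17.4327, 27.3852)]
12. shoelace: 167.1361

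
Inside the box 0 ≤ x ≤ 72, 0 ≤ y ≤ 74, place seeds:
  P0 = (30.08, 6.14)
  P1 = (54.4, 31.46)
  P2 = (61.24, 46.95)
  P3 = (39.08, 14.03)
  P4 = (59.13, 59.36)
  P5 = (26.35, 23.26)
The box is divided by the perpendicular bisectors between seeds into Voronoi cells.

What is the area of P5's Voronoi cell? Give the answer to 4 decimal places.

1. box [0,72]×[0,74]: [(0, 0) (72, 0) (72, 74) (0, 74)]
2. ⊥bis P5·P0 via (28.215,14.7): [(0, 8.5527) (72, 24.2396) (72, 74) (0, 74)]  |A|=4147.4774
3. ⊥bis P5·P1 via (40.375,27.36): [(0, 8.5527) (43.1262, 17.9488) (26.7405, 74) (0, 74)]  |A|=2160.6667
4. ⊥bis P5·P2 via (43.795,35.105): [(0, 8.5527) (43.1262, 17.9488) (33.8133, 49.8058) (17.3856, 74) (0, 74)]  |A|=2047.5
5. ⊥bis P5·P3 via (32.715,18.645): [(0, 8.5527) (30.1623, 15.1243) (39.9896, 28.6782) (33.8133, 49.8058) (17.3856, 74) (0, 74)]  |A|=1973.5223
6. ⊥bis P5·P4 via (42.74,41.31): [(0, 8.5527) (30.1623, 15.1243) (39.9896, 28.6782) (33.9685, 49.2748) (6.7391, 74) (0, 74)]  |A|=1839.4198
7. canonical 6-gon: [(0, 8.5527) (30.1623, 15.1243) (39.9896, 28.6782) (33.9685, 49.2748) (6.7391, 74) (0, 74)]
8. shoelace: 1839.4198

Area of P5's cell: 1839.4198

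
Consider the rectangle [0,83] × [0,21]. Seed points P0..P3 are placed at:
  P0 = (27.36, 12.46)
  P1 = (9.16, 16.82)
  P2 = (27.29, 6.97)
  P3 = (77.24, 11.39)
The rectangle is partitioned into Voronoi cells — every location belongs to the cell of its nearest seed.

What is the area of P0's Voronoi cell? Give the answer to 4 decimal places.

1. box [0,83]×[0,21]: [(0, 0) (83, 0) (83, 21) (0, 21)]
2. ⊥bis P0·P1 via (18.26,14.64): [(14.7528, 0) (83, 0) (83, 21) (19.7836, 21)]  |A|=1380.3674
3. ⊥bis P0·P2 via (27.325,9.715): [(17.1114, 9.8452) (83, 9.0051) (83, 21) (19.7836, 21)]  |A|=747.7454
4. ⊥bis P0·P3 via (52.3,11.925): [(17.1114, 9.8452) (52.2458, 9.3972) (52.4947, 21) (19.7836, 21)]  |A|=386.3259
5. canonical 4-gon: [(17.1114, 9.8452) (52.2458, 9.3972) (52.4947, 21) (19.7836, 21)]
6. shoelace: 386.3259

Area of P0's cell: 386.3259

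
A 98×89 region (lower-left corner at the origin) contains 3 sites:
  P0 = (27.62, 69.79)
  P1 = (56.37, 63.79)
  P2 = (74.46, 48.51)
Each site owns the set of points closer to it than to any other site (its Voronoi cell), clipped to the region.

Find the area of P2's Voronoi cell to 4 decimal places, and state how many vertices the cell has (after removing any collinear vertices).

1. box [0,98]×[0,89]: [(0, 0) (98, 0) (98, 89) (0, 89)]
2. ⊥bis P2·P0 via (51.04,59.15): [(24.1674, 0) (98, 0) (98, 89) (64.6012, 89)]  |A|=4771.7954
3. ⊥bis P2·P1 via (65.415,56.15): [(31.3605, 15.8328) (24.1674, 0) (98, 0) (98, 89) (93.1623, 89)]  |A|=3726.9301
4. canonical 5-gon: [(31.3605, 15.8328) (24.1674, 0) (98, 0) (98, 89) (93.1623, 89)]
5. shoelace: 3726.9301

Area of P2's cell: 3726.9301 (5 vertices)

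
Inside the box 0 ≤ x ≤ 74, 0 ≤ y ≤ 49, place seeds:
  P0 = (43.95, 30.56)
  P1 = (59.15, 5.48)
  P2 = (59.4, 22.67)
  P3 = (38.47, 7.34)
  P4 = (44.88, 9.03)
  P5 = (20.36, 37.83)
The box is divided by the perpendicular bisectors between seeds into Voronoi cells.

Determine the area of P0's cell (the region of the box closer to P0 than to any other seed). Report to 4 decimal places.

1. box [0,74]×[0,49]: [(0, 0) (74, 0) (74, 49) (0, 49)]
2. ⊥bis P0·P1 via (51.55,18.02): [(0, 0) (21.817, 0) (74, 31.6261) (74, 49) (0, 49)]  |A|=2800.8286
3. ⊥bis P0·P2 via (51.675,26.615): [(0, 0) (21.817, 0) (45.3743, 14.2772) (63.1066, 49) (0, 49)]  |A|=2363.0327
4. ⊥bis P0·P3 via (41.21,18.95): [(0, 28.6757) (47.0561, 17.5703) (63.1066, 49) (0, 49)]  |A|=1469.9006
5. ⊥bis P0·P4 via (44.415,19.795): [(0, 28.6757) (38.6793, 19.5472) (48.2774, 19.9618) (63.1066, 49) (0, 49)]  |A|=1458.6768
6. ⊥bis P0·P5 via (32.155,34.195): [(28.3893, 21.9757) (38.6793, 19.5472) (48.2774, 19.9618) (63.1066, 49) (36.7176, 49)]  |A|=674.0477
7. canonical 5-gon: [(28.3893, 21.9757) (38.6793, 19.5472) (48.2774, 19.9618) (63.1066, 49) (36.7176, 49)]
8. shoelace: 674.0477

Area of P0's cell: 674.0477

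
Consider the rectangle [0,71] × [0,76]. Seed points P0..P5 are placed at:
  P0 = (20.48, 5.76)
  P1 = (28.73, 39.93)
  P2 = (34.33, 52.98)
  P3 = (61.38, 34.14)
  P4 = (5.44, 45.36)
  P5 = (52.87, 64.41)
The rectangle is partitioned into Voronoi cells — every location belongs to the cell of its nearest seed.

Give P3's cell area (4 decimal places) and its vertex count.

Area of P3's cell: 1236.2628 (6 vertices)

1. box [0,71]×[0,76]: [(0, 0) (71, 0) (71, 76) (0, 76)]
2. ⊥bis P3·P0 via (40.93,19.95): [(54.7731, 0) (71, 0) (71, 76) (2.0376, 76)]  |A|=3237.1949
3. ⊥bis P3·P1 via (45.055,37.035): [(41.8023, 18.6929) (54.7731, 0) (71, 0) (71, 76) (51.9649, 76)]  |A|=1806.6011
4. ⊥bis P3·P2 via (47.855,43.56): [(45.6509, 40.3954) (41.8023, 18.6929) (54.7731, 0) (71, 0) (71, 76) (70.4491, 76)]  |A|=1477.5403
5. ⊥bis P3·P4 via (33.41,39.75): [(45.6509, 40.3954) (41.8023, 18.6929) (54.7731, 0) (71, 0) (71, 76) (70.4491, 76)]  |A|=1477.5403
6. ⊥bis P3·P5 via (57.125,49.275): [(50.5475, 47.4258) (45.6509, 40.3954) (41.8023, 18.6929) (54.7731, 0) (71, 0) (71, 53.1758)]  |A|=1236.2628
7. canonical 6-gon: [(50.5475, 47.4258) (45.6509, 40.3954) (41.8023, 18.6929) (54.7731, 0) (71, 0) (71, 53.1758)]
8. shoelace: 1236.2628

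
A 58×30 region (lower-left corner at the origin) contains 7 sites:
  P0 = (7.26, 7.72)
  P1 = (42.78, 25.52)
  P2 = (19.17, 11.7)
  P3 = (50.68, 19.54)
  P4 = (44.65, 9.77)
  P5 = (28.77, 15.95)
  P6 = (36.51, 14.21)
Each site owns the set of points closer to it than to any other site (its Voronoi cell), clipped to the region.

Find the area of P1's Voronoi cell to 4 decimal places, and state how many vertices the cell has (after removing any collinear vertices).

Area of P1's cell: 158.7472 (4 vertices)

1. box [0,58]×[0,30]: [(0, 0) (58, 0) (58, 30) (0, 30)]
2. ⊥bis P1·P0 via (25.02,16.62): [(33.3487, 0) (58, 0) (58, 30) (18.3149, 30)]  |A|=965.0453
3. ⊥bis P1·P2 via (30.975,18.61): [(41.8683, 0) (58, 0) (58, 30) (24.3079, 30)]  |A|=747.3571
4. ⊥bis P1·P3 via (46.73,22.53): [(36.5514, 9.0833) (52.3845, 30) (24.3079, 30)]  |A|=293.6343
5. ⊥bis P1·P4 via (43.715,17.645): [(32.331, 16.2934) (42.9648, 17.5559) (52.3845, 30) (24.3079, 30)]  |A|=252.635
6. ⊥bis P1·P5 via (35.775,20.735): [(38.323, 17.0048) (42.9648, 17.5559) (52.3845, 30) (29.4462, 30)]  |A|=175.3293
7. ⊥bis P1·P6 via (39.645,19.865): [(34.3728, 22.7878) (43.2147, 17.886) (52.3845, 30) (29.4462, 30)]  |A|=158.7472
8. canonical 4-gon: [(34.3728, 22.7878) (43.2147, 17.886) (52.3845, 30) (29.4462, 30)]
9. shoelace: 158.7472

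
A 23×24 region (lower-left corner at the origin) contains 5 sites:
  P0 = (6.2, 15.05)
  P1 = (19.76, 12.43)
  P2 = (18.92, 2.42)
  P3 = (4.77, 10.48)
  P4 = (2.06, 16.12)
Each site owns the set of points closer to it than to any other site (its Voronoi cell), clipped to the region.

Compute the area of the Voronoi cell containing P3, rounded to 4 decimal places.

Area of P3's cell: 135.2656

1. box [0,23]×[0,24]: [(0, 0) (23, 0) (23, 24) (0, 24)]
2. ⊥bis P3·P0 via (5.485,12.765): [(0, 14.4813) (0, 0) (23, 0) (23, 7.2844)]  |A|=250.3054
3. ⊥bis P3·P1 via (12.265,11.455): [(12.375, 10.609) (0, 14.4813) (0, 0) (13.7551, 0)]  |A|=162.5679
4. ⊥bis P3·P2 via (11.845,6.45): [(12.7169, 7.9808) (12.375, 10.609) (0, 14.4813) (0, 0) (8.171, 0)]  |A|=140.285
5. ⊥bis P3·P4 via (3.415,13.3): [(12.7169, 7.9808) (12.375, 10.609) (3.5571, 13.3683) (0, 11.6591) (0, 0) (8.171, 0)]  |A|=135.2656
6. canonical 6-gon: [(12.7169, 7.9808) (12.375, 10.609) (3.5571, 13.3683) (0, 11.6591) (0, 0) (8.171, 0)]
7. shoelace: 135.2656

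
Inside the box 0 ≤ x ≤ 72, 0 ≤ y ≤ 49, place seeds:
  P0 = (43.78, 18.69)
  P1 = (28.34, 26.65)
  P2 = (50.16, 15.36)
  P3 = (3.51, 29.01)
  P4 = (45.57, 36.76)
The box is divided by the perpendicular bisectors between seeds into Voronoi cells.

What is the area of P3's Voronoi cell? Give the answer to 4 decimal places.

1. box [0,72]×[0,49]: [(0, 0) (72, 0) (72, 49) (0, 49)]
2. ⊥bis P3·P0 via (23.645,23.85): [(0, 0) (17.533, 0) (30.0902, 49) (0, 49)]  |A|=1166.7672
3. ⊥bis P3·P1 via (15.925,27.83): [(0, 0) (13.2799, 0) (17.9371, 49) (0, 49)]  |A|=764.8163
4. ⊥bis P3·P2 via (26.835,22.185): [(0, 0) (13.2799, 0) (17.9371, 49) (0, 49)]  |A|=764.8163
5. ⊥bis P3·P4 via (24.54,32.885): [(0, 0) (13.2799, 0) (17.9371, 49) (0, 49)]  |A|=764.8163
6. canonical 4-gon: [(0, 0) (13.2799, 0) (17.9371, 49) (0, 49)]
7. shoelace: 764.8163

Area of P3's cell: 764.8163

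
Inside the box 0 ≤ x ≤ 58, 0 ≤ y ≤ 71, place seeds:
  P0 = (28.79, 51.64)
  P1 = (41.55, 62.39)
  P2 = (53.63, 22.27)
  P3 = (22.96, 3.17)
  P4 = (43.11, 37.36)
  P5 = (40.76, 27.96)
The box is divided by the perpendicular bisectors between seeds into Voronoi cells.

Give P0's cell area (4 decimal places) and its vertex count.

Area of P0's cell: 1292.0101 (6 vertices)

1. box [0,58]×[0,71]: [(0, 0) (58, 0) (58, 71) (0, 71)]
2. ⊥bis P0·P1 via (35.17,57.015): [(0, 0) (58, 0) (58, 29.9163) (23.388, 71) (0, 71)]  |A|=3407.0052
3. ⊥bis P0·P2 via (41.21,36.955): [(0, 2.1012) (47.5515, 42.3184) (23.388, 71) (0, 71)]  |A|=1973.5238
4. ⊥bis P0·P3 via (25.875,27.405): [(0, 30.5173) (29.415, 26.9792) (47.5515, 42.3184) (23.388, 71) (0, 71)]  |A|=1555.595
5. ⊥bis P0·P4 via (35.95,44.5): [(0, 30.5173) (19.6495, 28.1538) (41.2424, 49.8072) (23.388, 71) (0, 71)]  |A|=1320.8864
6. ⊥bis P0·P5 via (34.775,39.8): [(0, 30.5173) (13.2567, 28.9227) (27.6935, 36.2204) (41.2424, 49.8072) (23.388, 71) (0, 71)]  |A|=1292.0101
7. canonical 6-gon: [(0, 30.5173) (13.2567, 28.9227) (27.6935, 36.2204) (41.2424, 49.8072) (23.388, 71) (0, 71)]
8. shoelace: 1292.0101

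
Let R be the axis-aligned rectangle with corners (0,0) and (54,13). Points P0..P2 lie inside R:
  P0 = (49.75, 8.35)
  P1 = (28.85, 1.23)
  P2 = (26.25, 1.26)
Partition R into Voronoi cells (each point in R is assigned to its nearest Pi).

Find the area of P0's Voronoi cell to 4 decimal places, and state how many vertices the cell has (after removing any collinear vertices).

Area of P0's cell: 198.6731 (4 vertices)

1. box [0,54]×[0,13]: [(0, 0) (54, 0) (54, 13) (0, 13)]
2. ⊥bis P0·P1 via (39.3,4.79): [(40.9318, 0) (54, 0) (54, 13) (36.5031, 13)]  |A|=198.6731
3. ⊥bis P0·P2 via (38,4.805): [(40.9318, 0) (54, 0) (54, 13) (36.5031, 13)]  |A|=198.6731
4. canonical 4-gon: [(40.9318, 0) (54, 0) (54, 13) (36.5031, 13)]
5. shoelace: 198.6731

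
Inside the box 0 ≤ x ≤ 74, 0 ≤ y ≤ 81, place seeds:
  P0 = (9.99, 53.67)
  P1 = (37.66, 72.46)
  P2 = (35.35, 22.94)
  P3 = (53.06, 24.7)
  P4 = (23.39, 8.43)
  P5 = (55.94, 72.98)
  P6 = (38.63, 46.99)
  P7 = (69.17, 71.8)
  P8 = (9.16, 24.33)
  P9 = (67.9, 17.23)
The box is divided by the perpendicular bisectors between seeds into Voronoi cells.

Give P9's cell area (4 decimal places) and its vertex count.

Area of P9's cell: 572.6996 (4 vertices)

1. box [0,74]×[0,81]: [(0, 0) (74, 0) (74, 81) (0, 81)]
2. ⊥bis P9·P0 via (38.945,35.45): [(16.638, 0) (74, 0) (74, 81) (67.6074, 81)]  |A|=2582.0594
3. ⊥bis P9·P1 via (52.78,44.845): [(40.6922, 38.2266) (16.638, 0) (74, 0) (74, 56.4636)]  |A|=2036.7155
4. ⊥bis P9·P2 via (51.625,20.085): [(56.3072, 46.7763) (48.1016, 0) (74, 0) (74, 56.4636)]  |A|=1105.2122
5. ⊥bis P9·P3 via (60.48,20.965): [(49.9269, 0) (74, 0) (74, 47.824)]  |A|=575.637
6. ⊥bis P9·P4 via (45.645,12.83): [(49.9269, 0) (74, 0) (74, 47.824)]  |A|=575.637
7. ⊥bis P9·P5 via (61.92,45.105): [(73.9281, 47.6811) (49.9269, 0) (74, 0) (74, 47.6965)]  |A|=575.6324
8. ⊥bis P9·P6 via (53.265,32.11): [(73.9281, 47.6811) (49.9269, 0) (74, 0) (74, 47.6965)]  |A|=575.6324
9. ⊥bis P9·P7 via (68.535,44.515): [(72.2904, 44.4276) (49.9269, 0) (74, 0) (74, 44.3878)]  |A|=572.6996
10. ⊥bis P9·P8 via (38.53,20.78): [(72.2904, 44.4276) (49.9269, 0) (74, 0) (74, 44.3878)]  |A|=572.6996
11. canonical 4-gon: [(72.2904, 44.4276) (49.9269, 0) (74, 0) (74, 44.3878)]
12. shoelace: 572.6996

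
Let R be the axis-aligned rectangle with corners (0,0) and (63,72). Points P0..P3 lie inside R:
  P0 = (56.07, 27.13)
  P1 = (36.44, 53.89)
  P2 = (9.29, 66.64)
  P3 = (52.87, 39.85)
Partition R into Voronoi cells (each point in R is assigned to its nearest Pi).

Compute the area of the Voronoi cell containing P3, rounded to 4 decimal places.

1. box [0,63]×[0,72]: [(0, 0) (63, 0) (63, 72) (0, 72)]
2. ⊥bis P3·P0 via (54.47,33.49): [(0, 19.7869) (63, 35.6359) (63, 72) (0, 72)]  |A|=2790.1828
3. ⊥bis P3·P1 via (44.655,46.87): [(27.4024, 26.6805) (63, 35.6359) (63, 68.3378)]  |A|=582.0547
4. ⊥bis P3·P2 via (31.08,53.245): [(27.4024, 26.6805) (63, 35.6359) (63, 68.3378)]  |A|=582.0547
5. canonical 3-gon: [(27.4024, 26.6805) (63, 35.6359) (63, 68.3378)]
6. shoelace: 582.0547

Area of P3's cell: 582.0547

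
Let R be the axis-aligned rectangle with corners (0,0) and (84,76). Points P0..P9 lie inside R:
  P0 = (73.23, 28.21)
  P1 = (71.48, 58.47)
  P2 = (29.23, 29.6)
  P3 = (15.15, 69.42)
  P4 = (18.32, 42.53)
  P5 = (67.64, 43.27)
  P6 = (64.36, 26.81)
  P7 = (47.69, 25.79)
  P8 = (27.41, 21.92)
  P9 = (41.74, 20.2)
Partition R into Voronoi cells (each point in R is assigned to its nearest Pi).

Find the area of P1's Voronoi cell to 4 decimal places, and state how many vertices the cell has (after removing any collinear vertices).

Area of P1's cell: 951.0703 (5 vertices)

1. box [0,84]×[0,76]: [(0, 0) (84, 0) (84, 76) (0, 76)]
2. ⊥bis P1·P0 via (72.355,43.34): [(0, 39.1556) (84, 44.0135) (84, 76) (0, 76)]  |A|=2890.9015
3. ⊥bis P1·P2 via (50.355,44.035): [(51.6482, 42.1425) (84, 44.0135) (84, 76) (28.5129, 76)]  |A|=1456.7395
4. ⊥bis P1·P3 via (43.315,63.945): [(41.8611, 56.4655) (51.6482, 42.1425) (84, 44.0135) (84, 76) (45.6584, 76)]  |A|=1289.2753
5. ⊥bis P1·P4 via (44.9,50.5): [(42.3528, 58.995) (44.0888, 53.2053) (51.6482, 42.1425) (84, 44.0135) (84, 76) (45.6584, 76)]  |A|=1285.6562
6. ⊥bis P1·P5 via (69.56,50.87): [(42.3528, 58.995) (42.7588, 57.6408) (84, 47.222) (84, 76) (45.6584, 76)]  |A|=951.0703
7. ⊥bis P1·P6 via (67.92,42.64): [(42.3528, 58.995) (42.7588, 57.6408) (84, 47.222) (84, 76) (45.6584, 76)]  |A|=951.0703
8. ⊥bis P1·P7 via (59.585,42.13): [(42.3528, 58.995) (42.7588, 57.6408) (84, 47.222) (84, 76) (45.6584, 76)]  |A|=951.0703
9. ⊥bis P1·P8 via (49.445,40.195): [(42.3528, 58.995) (42.7588, 57.6408) (84, 47.222) (84, 76) (45.6584, 76)]  |A|=951.0703
10. ⊥bis P1·P9 via (56.61,39.335): [(42.3528, 58.995) (42.7588, 57.6408) (84, 47.222) (84, 76) (45.6584, 76)]  |A|=951.0703
11. canonical 5-gon: [(42.3528, 58.995) (42.7588, 57.6408) (84, 47.222) (84, 76) (45.6584, 76)]
12. shoelace: 951.0703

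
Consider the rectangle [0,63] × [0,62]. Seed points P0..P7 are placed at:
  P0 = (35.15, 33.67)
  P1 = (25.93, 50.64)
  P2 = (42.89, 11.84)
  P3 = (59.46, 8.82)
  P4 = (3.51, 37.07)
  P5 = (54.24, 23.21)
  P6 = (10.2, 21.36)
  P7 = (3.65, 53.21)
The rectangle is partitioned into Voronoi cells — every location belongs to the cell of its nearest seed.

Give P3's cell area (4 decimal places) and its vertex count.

1. box [0,63]×[0,62]: [(0, 0) (63, 0) (63, 62) (0, 62)]
2. ⊥bis P3·P0 via (47.305,21.245): [(25.5881, 0) (63, 0) (63, 36.5989)]  |A|=684.6183
3. ⊥bis P3·P1 via (42.695,29.73): [(25.5881, 0) (63, 0) (63, 36.5989)]  |A|=684.6183
4. ⊥bis P3·P2 via (51.175,10.33): [(54.4357, 28.2208) (49.2923, 0) (63, 0) (63, 36.5989)]  |A|=350.1429
5. ⊥bis P3·P4 via (31.485,22.945): [(54.4357, 28.2208) (49.2923, 0) (63, 0) (63, 36.5989)]  |A|=350.1429
6. ⊥bis P3·P5 via (56.85,16.015): [(51.8827, 14.2131) (49.2923, 0) (63, 0) (63, 18.2459)]  |A|=198.8371
7. ⊥bis P3·P6 via (34.83,15.09): [(51.8827, 14.2131) (49.2923, 0) (63, 0) (63, 18.2459)]  |A|=198.8371
8. ⊥bis P3·P7 via (31.555,31.015): [(51.8827, 14.2131) (49.2923, 0) (63, 0) (63, 18.2459)]  |A|=198.8371
9. canonical 4-gon: [(51.8827, 14.2131) (49.2923, 0) (63, 0) (63, 18.2459)]
10. shoelace: 198.8371

Area of P3's cell: 198.8371 (4 vertices)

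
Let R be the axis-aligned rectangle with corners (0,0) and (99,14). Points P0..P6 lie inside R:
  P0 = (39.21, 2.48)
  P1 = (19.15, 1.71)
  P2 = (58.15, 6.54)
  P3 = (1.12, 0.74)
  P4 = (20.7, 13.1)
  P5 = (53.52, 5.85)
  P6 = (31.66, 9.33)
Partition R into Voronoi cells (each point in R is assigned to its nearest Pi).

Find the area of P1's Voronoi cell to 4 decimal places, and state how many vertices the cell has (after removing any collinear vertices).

1. box [0,99]×[0,14]: [(0, 0) (99, 0) (99, 14) (0, 14)]
2. ⊥bis P1·P0 via (29.18,2.095): [(0, 0) (29.2604, 0) (28.723, 14) (0, 14)]  |A|=405.8841
3. ⊥bis P1·P2 via (38.65,4.125): [(0, 0) (29.2604, 0) (28.723, 14) (0, 14)]  |A|=405.8841
4. ⊥bis P1·P3 via (10.135,1.225): [(10.2009, 0) (29.2604, 0) (28.723, 14) (9.4477, 14)]  |A|=268.3438
5. ⊥bis P1·P4 via (19.925,7.405): [(9.7279, 8.7927) (10.2009, 0) (29.2604, 0) (29.0237, 6.1668)]  |A|=142.9781
6. ⊥bis P1·P5 via (36.335,3.78): [(9.7279, 8.7927) (10.2009, 0) (29.2604, 0) (29.0237, 6.1668)]  |A|=142.9781
7. ⊥bis P1·P6 via (25.405,5.52): [(24.6483, 6.7622) (9.7279, 8.7927) (10.2009, 0) (28.7673, 0)]  |A|=127.8903
8. canonical 4-gon: [(24.6483, 6.7622) (9.7279, 8.7927) (10.2009, 0) (28.7673, 0)]
9. shoelace: 127.8903

Area of P1's cell: 127.8903 (4 vertices)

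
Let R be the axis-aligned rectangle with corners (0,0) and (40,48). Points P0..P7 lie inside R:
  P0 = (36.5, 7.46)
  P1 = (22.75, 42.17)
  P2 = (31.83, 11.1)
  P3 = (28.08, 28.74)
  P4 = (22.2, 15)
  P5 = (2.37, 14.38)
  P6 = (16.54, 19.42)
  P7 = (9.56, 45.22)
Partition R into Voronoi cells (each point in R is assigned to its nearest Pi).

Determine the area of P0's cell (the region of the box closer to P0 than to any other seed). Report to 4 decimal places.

Area of P0's cell: 109.5517

1. box [0,40]×[0,48]: [(0, 0) (40, 0) (40, 48) (0, 48)]
2. ⊥bis P0·P1 via (29.625,24.815): [(0, 13.0794) (0, 0) (40, 0) (40, 28.9249)]  |A|=840.0863
3. ⊥bis P0·P2 via (34.165,9.28): [(26.9318, 0) (40, 0) (40, 16.7661)]  |A|=109.5517
4. ⊥bis P0·P3 via (32.29,18.1): [(26.9318, 0) (40, 0) (40, 16.7661)]  |A|=109.5517
5. ⊥bis P0·P4 via (29.35,11.23): [(26.9318, 0) (40, 0) (40, 16.7661)]  |A|=109.5517
6. ⊥bis P0·P5 via (19.435,10.92): [(26.9318, 0) (40, 0) (40, 16.7661)]  |A|=109.5517
7. ⊥bis P0·P6 via (26.52,13.44): [(26.9318, 0) (40, 0) (40, 16.7661)]  |A|=109.5517
8. ⊥bis P0·P7 via (23.03,26.34): [(26.9318, 0) (40, 0) (40, 16.7661)]  |A|=109.5517
9. canonical 3-gon: [(26.9318, 0) (40, 0) (40, 16.7661)]
10. shoelace: 109.5517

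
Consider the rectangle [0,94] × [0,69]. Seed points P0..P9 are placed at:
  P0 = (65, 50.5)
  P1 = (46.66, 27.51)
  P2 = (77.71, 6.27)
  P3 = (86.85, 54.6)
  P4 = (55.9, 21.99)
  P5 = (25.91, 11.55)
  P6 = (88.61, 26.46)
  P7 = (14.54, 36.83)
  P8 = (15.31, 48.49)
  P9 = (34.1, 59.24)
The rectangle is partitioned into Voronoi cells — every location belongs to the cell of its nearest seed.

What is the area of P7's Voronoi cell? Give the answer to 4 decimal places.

Area of P7's cell: 642.3205

1. box [0,94]×[0,69]: [(0, 0) (94, 0) (94, 69) (0, 69)]
2. ⊥bis P7·P0 via (39.77,43.665): [(0, 0) (51.5992, 0) (32.9066, 69) (0, 69)]  |A|=2915.4479
3. ⊥bis P7·P1 via (30.6,32.17): [(0, 0) (21.2655, 0) (36.9528, 54.064) (32.9066, 69) (0, 69)]  |A|=2095.4669
4. ⊥bis P7·P2 via (46.125,21.55): [(0, 0) (21.2655, 0) (36.9528, 54.064) (32.9066, 69) (0, 69)]  |A|=2095.4669
5. ⊥bis P7·P3 via (50.695,45.715): [(0, 0) (21.2655, 0) (36.9528, 54.064) (32.9066, 69) (0, 69)]  |A|=2095.4669
6. ⊥bis P7·P4 via (35.22,29.41): [(0, 0) (21.2655, 0) (36.9528, 54.064) (32.9066, 69) (0, 69)]  |A|=2095.4669
7. ⊥bis P7·P5 via (20.225,24.19): [(0, 15.0936) (29.4942, 28.3589) (36.9528, 54.064) (32.9066, 69) (0, 69)]  |A|=1571.3477
8. ⊥bis P7·P6 via (51.575,31.645): [(0, 15.0936) (29.4942, 28.3589) (36.9528, 54.064) (32.9066, 69) (0, 69)]  |A|=1571.3477
9. ⊥bis P7·P8 via (14.925,42.66): [(0, 43.6456) (0, 15.0936) (29.4942, 28.3589) (33.2919, 41.4471)]  |A|=643.0991
10. ⊥bis P7·P9 via (24.32,48.035): [(31.7512, 41.5488) (0, 43.6456) (0, 15.0936) (29.4942, 28.3589) (33.0041, 40.4553)]  |A|=642.3205
11. canonical 5-gon: [(31.7512, 41.5488) (0, 43.6456) (0, 15.0936) (29.4942, 28.3589) (33.0041, 40.4553)]
12. shoelace: 642.3205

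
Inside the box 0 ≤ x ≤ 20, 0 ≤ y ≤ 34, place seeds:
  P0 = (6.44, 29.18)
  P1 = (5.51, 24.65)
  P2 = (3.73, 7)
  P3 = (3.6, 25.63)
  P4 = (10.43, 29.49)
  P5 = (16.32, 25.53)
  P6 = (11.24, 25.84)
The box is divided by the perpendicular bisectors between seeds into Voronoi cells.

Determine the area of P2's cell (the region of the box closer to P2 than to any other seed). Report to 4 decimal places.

Area of P2's cell: 285.3533

1. box [0,20]×[0,34]: [(0, 0) (20, 0) (20, 34) (0, 34)]
2. ⊥bis P2·P0 via (5.085,18.09): [(0, 18.7113) (0, 0) (20, 0) (20, 16.2677)]  |A|=349.7895
3. ⊥bis P2·P1 via (4.62,15.825): [(0, 16.2909) (0, 0) (20, 0) (20, 14.2739)]  |A|=305.6486
4. ⊥bis P2·P3 via (3.665,16.315): [(0.0139, 16.2895) (0, 16.2894) (0, 0) (20, 0) (20, 14.2739)]  |A|=305.6485
5. ⊥bis P2·P4 via (7.08,18.245): [(0.0139, 16.2895) (0, 16.2894) (0, 0) (20, 0) (20, 14.2739)]  |A|=305.6485
6. ⊥bis P2·P5 via (10.025,16.265): [(11.7276, 15.1082) (0.0139, 16.2895) (0, 16.2894) (0, 0) (20, 0) (20, 9.4876)]  |A|=285.8513
7. ⊥bis P2·P6 via (7.485,16.42): [(13.0786, 14.1903) (10.4535, 15.2367) (0.0139, 16.2895) (0, 16.2894) (0, 0) (20, 0) (20, 9.4876)]  |A|=285.3533
8. canonical 7-gon: [(13.0786, 14.1903) (10.4535, 15.2367) (0.0139, 16.2895) (0, 16.2894) (0, 0) (20, 0) (20, 9.4876)]
9. shoelace: 285.3533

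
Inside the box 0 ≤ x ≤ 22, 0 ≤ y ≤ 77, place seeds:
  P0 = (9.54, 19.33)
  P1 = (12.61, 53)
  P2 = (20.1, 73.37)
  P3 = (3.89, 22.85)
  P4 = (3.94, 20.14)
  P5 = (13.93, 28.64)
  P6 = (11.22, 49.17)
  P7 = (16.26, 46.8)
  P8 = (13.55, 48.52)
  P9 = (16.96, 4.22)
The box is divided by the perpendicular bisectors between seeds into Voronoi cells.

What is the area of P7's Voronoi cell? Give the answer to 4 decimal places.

Area of P7's cell: 131.7848

1. box [0,22]×[0,77]: [(0, 0) (22, 0) (22, 77) (0, 77)]
2. ⊥bis P7·P0 via (12.9,33.065): [(0, 36.2207) (22, 30.8389) (22, 77) (0, 77)]  |A|=956.3444
3. ⊥bis P7·P1 via (14.435,49.9): [(0, 41.402) (0, 36.2207) (22, 30.8389) (22, 54.3536)]  |A|=315.6557
4. ⊥bis P7·P2 via (18.18,60.085): [(0, 41.402) (0, 36.2207) (22, 30.8389) (22, 54.3536)]  |A|=315.6557
5. ⊥bis P7·P3 via (10.075,34.825): [(0, 41.402) (0, 40.0287) (14.0068, 32.7942) (22, 30.8389) (22, 54.3536)]  |A|=288.9871
6. ⊥bis P7·P4 via (10.1,33.47): [(0, 41.402) (0, 40.0287) (14.0068, 32.7942) (22, 30.8389) (22, 54.3536)]  |A|=288.9871
7. ⊥bis P7·P5 via (15.095,37.72): [(0, 41.402) (0, 40.0287) (0.9581, 39.5338) (22, 36.8341) (22, 54.3536)]  |A|=211.7341
8. ⊥bis P7·P6 via (13.74,47.985): [(14.7192, 50.0673) (9.2648, 38.468) (22, 36.8341) (22, 54.3536)]  |A|=142.0941
9. ⊥bis P7·P8 via (14.905,47.66): [(17.4552, 51.678) (9.8189, 39.6464) (9.2648, 38.468) (22, 36.8341) (22, 54.3536)]  |A|=131.7848
10. ⊥bis P7·P9 via (16.61,25.51): [(17.4552, 51.678) (9.8189, 39.6464) (9.2648, 38.468) (22, 36.8341) (22, 54.3536)]  |A|=131.7848
11. canonical 5-gon: [(17.4552, 51.678) (9.8189, 39.6464) (9.2648, 38.468) (22, 36.8341) (22, 54.3536)]
12. shoelace: 131.7848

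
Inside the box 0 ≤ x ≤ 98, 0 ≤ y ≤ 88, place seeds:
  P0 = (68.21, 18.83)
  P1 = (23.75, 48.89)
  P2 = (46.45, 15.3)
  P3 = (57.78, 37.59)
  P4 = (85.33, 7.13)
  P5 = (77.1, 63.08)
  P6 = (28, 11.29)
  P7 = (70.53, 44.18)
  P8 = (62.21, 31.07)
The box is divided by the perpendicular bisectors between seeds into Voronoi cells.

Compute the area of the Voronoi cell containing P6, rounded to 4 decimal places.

Area of P6's cell: 1074.0874

1. box [0,98]×[0,88]: [(0, 0) (98, 0) (98, 88) (0, 88)]
2. ⊥bis P6·P0 via (48.105,15.06): [(0, 0) (50.929, 0) (34.4276, 88) (0, 88)]  |A|=3755.6904
3. ⊥bis P6·P1 via (25.875,30.09): [(0, 27.1653) (0, 0) (50.929, 0) (44.8837, 32.2386)]  |A|=1430.5796
4. ⊥bis P6·P2 via (37.225,13.295): [(33.3901, 30.9394) (0, 27.1653) (0, 0) (40.1146, 0)]  |A|=1074.0874
5. ⊥bis P6·P3 via (42.89,24.44): [(33.3901, 30.9394) (0, 27.1653) (0, 0) (40.1146, 0)]  |A|=1074.0874
6. ⊥bis P6·P4 via (56.665,9.21): [(33.3901, 30.9394) (0, 27.1653) (0, 0) (40.1146, 0)]  |A|=1074.0874
7. ⊥bis P6·P5 via (52.55,37.185): [(33.3901, 30.9394) (0, 27.1653) (0, 0) (40.1146, 0)]  |A|=1074.0874
8. ⊥bis P6·P7 via (49.265,27.735): [(33.3901, 30.9394) (0, 27.1653) (0, 0) (40.1146, 0)]  |A|=1074.0874
9. ⊥bis P6·P8 via (45.105,21.18): [(33.3901, 30.9394) (0, 27.1653) (0, 0) (40.1146, 0)]  |A|=1074.0874
10. canonical 4-gon: [(33.3901, 30.9394) (0, 27.1653) (0, 0) (40.1146, 0)]
11. shoelace: 1074.0874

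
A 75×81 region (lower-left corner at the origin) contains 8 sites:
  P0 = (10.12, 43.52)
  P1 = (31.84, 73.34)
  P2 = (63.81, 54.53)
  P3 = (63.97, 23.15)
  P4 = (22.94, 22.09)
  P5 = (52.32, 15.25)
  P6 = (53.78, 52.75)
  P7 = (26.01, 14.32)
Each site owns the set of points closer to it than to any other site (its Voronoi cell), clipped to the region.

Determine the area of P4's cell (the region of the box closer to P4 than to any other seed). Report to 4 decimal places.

1. box [0,75]×[0,81]: [(0, 0) (75, 0) (75, 81) (0, 81)]
2. ⊥bis P4·P0 via (16.53,32.805): [(0, 22.9163) (0, 0) (75, 0) (75, 67.7833)]  |A|=3401.2362
3. ⊥bis P4·P1 via (27.39,47.715): [(38.2896, 45.8222) (0, 22.9163) (0, 0) (75, 0) (75, 39.4471)]  |A|=2881.1198
4. ⊥bis P4·P2 via (43.375,38.31): [(37.6948, 45.4663) (0, 22.9163) (0, 0) (73.783, 0)]  |A|=2109.2343
5. ⊥bis P4·P3 via (43.455,22.62): [(43.0387, 38.7337) (37.6948, 45.4663) (0, 22.9163) (0, 0) (44.0394, 0)]  |A|=1533.1937
6. ⊥bis P4·P5 via (37.63,18.67): [(42.4683, 39.4523) (37.6948, 45.4663) (0, 22.9163) (0, 0) (33.2834, 0)]  |A|=1310.3335
7. ⊥bis P4·P6 via (38.36,37.42): [(41.3055, 34.4573) (33.0958, 42.7151) (0, 22.9163) (0, 0) (33.2834, 0)]  |A|=1264.6325
8. ⊥bis P4·P7 via (24.475,18.205): [(38.8434, 23.8821) (41.3055, 34.4573) (33.0958, 42.7151) (0, 22.9163) (0, 8.5347)]  |A|=701.435
9. canonical 5-gon: [(38.8434, 23.8821) (41.3055, 34.4573) (33.0958, 42.7151) (0, 22.9163) (0, 8.5347)]
10. shoelace: 701.435

Area of P4's cell: 701.4350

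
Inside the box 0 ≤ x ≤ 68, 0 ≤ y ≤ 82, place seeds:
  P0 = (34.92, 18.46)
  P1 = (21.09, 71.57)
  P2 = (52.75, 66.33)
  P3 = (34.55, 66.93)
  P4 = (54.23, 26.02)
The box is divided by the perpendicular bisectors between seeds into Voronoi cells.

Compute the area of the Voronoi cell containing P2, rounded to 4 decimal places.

Area of P2's cell: 873.5084

1. box [0,68]×[0,82]: [(0, 0) (68, 0) (68, 82) (0, 82)]
2. ⊥bis P2·P0 via (43.835,42.395): [(0, 58.7221) (68, 33.3943) (68, 82) (0, 82)]  |A|=2444.0415
3. ⊥bis P2·P1 via (36.92,68.95): [(33.1817, 46.363) (68, 33.3943) (68, 82) (39.0799, 82)]  |A|=1361.4971
4. ⊥bis P2·P3 via (43.65,66.63): [(42.863, 42.757) (68, 33.3943) (68, 82) (44.1567, 82)]  |A|=1078.7415
5. ⊥bis P2·P4 via (53.49,46.175): [(42.9629, 45.7885) (68, 46.7077) (68, 82) (44.1567, 82)]  |A|=873.5084
6. canonical 4-gon: [(42.9629, 45.7885) (68, 46.7077) (68, 82) (44.1567, 82)]
7. shoelace: 873.5084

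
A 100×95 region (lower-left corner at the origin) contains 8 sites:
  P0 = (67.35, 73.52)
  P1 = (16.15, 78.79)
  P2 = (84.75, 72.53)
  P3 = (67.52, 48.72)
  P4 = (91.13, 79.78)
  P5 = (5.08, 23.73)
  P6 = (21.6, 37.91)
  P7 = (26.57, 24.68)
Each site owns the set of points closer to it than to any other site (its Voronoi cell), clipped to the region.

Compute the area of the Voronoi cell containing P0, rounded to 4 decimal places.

1. box [0,100]×[0,95]: [(0, 0) (100, 0) (100, 95) (0, 95)]
2. ⊥bis P0·P1 via (41.75,76.155): [(33.9114, 0) (100, 0) (100, 95) (43.6897, 95)]  |A|=5813.9478
3. ⊥bis P0·P2 via (76.05,73.025): [(33.9114, 0) (71.8951, 0) (77.3003, 95) (43.6897, 95)]  |A|=3400.7307
4. ⊥bis P0·P3 via (67.435,61.12): [(40.1832, 60.9332) (75.3757, 61.1744) (77.3003, 95) (43.6897, 95)]  |A|=1167.4741
5. ⊥bis P0·P4 via (79.24,76.65): [(40.1832, 60.9332) (75.3757, 61.1744) (76.7865, 85.9701) (74.4094, 95) (43.6897, 95)]  |A|=1154.4219
6. ⊥bis P0·P5 via (36.215,48.625): [(40.1832, 60.9332) (75.3757, 61.1744) (76.7865, 85.9701) (74.4094, 95) (43.6897, 95)]  |A|=1154.4219
7. ⊥bis P0·P6 via (44.475,55.715): [(40.2101, 61.1943) (40.4121, 60.9348) (75.3757, 61.1744) (76.7865, 85.9701) (74.4094, 95) (43.6897, 95)]  |A|=1154.392
8. ⊥bis P0·P7 via (46.96,49.1): [(40.2101, 61.1943) (40.4121, 60.9348) (75.3757, 61.1744) (76.7865, 85.9701) (74.4094, 95) (43.6897, 95)]  |A|=1154.392
9. canonical 6-gon: [(40.2101, 61.1943) (40.4121, 60.9348) (75.3757, 61.1744) (76.7865, 85.9701) (74.4094, 95) (43.6897, 95)]
10. shoelace: 1154.392

Area of P0's cell: 1154.3920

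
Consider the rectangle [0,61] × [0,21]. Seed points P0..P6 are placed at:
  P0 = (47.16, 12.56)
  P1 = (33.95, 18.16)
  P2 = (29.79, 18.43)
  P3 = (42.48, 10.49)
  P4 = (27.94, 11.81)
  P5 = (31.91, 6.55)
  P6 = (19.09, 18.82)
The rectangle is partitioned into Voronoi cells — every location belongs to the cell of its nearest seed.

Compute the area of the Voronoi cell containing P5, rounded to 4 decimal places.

Area of P5's cell: 149.1057

1. box [0,61]×[0,21]: [(0, 0) (61, 0) (61, 21) (0, 21)]
2. ⊥bis P5·P0 via (39.535,9.555): [(0, 0) (43.3006, 0) (35.0245, 21) (0, 21)]  |A|=822.4141
3. ⊥bis P5·P1 via (32.93,12.355): [(0, 18.1411) (0, 0) (43.3006, 0) (38.8408, 11.3164)]  |A|=597.3123
4. ⊥bis P5·P2 via (30.85,12.49): [(31.5008, 12.6061) (0, 6.9848) (0, 0) (43.3006, 0) (38.8408, 11.3164)]  |A|=421.5952
5. ⊥bis P5·P3 via (37.195,8.52): [(35.9642, 11.8219) (31.5008, 12.6061) (0, 6.9848) (0, 0) (40.3709, 0)]  |A|=389.1283
6. ⊥bis P5·P4 via (29.925,9.18): [(35.9642, 11.8219) (33.9047, 12.1837) (17.7621, 0) (40.3709, 0)]  |A|=149.1057
7. ⊥bis P5·P6 via (25.5,12.685): [(35.9642, 11.8219) (33.9047, 12.1837) (17.7621, 0) (40.3709, 0)]  |A|=149.1057
8. canonical 4-gon: [(35.9642, 11.8219) (33.9047, 12.1837) (17.7621, 0) (40.3709, 0)]
9. shoelace: 149.1057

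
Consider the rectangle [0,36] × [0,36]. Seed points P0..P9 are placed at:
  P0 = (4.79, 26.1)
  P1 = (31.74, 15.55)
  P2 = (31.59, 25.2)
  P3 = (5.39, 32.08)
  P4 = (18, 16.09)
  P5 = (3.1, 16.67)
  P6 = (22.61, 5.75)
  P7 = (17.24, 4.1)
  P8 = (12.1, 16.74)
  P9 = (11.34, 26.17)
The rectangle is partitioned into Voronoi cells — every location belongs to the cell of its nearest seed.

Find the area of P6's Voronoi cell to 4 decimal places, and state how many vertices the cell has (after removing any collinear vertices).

1. box [0,36]×[0,36]: [(0, 0) (36, 0) (36, 36) (0, 36)]
2. ⊥bis P6·P0 via (13.7,15.925): [(0, 3.9282) (0, 0) (36, 0) (36, 35.4526)]  |A|=708.8546
3. ⊥bis P6·P1 via (27.175,10.65): [(17.7274, 19.4517) (0, 3.9282) (0, 0) (36, 0) (36, 2.4283)]  |A|=407.1353
4. ⊥bis P6·P2 via (27.1,15.475): [(17.7274, 19.4517) (0, 3.9282) (0, 0) (36, 0) (36, 2.4283)]  |A|=407.1353
5. ⊥bis P6·P3 via (14,18.915): [(17.7274, 19.4517) (0, 3.9282) (0, 0) (36, 0) (36, 2.4283)]  |A|=407.1353
6. ⊥bis P6·P4 via (20.305,10.92): [(24.7554, 12.9042) (0, 1.8672) (0, 0) (36, 0) (36, 2.4283)]  |A|=269.0395
7. ⊥bis P6·P5 via (12.855,11.21): [(24.7554, 12.9042) (10.1614, 6.3976) (6.5806, 0) (36, 0) (36, 2.4283)]  |A|=238.5029
8. ⊥bis P6·P7 via (19.925,4.925): [(24.7554, 12.9042) (18.3507, 10.0487) (21.4383, 0) (36, 0) (36, 2.4283)]  |A|=144.1942
9. ⊥bis P6·P8 via (17.355,11.245): [(24.7554, 12.9042) (18.3507, 10.0487) (21.4383, 0) (36, 0) (36, 2.4283)]  |A|=144.1942
10. ⊥bis P6·P9 via (16.975,15.96): [(24.7554, 12.9042) (18.3507, 10.0487) (21.4383, 0) (36, 0) (36, 2.4283)]  |A|=144.1942
11. canonical 5-gon: [(24.7554, 12.9042) (18.3507, 10.0487) (21.4383, 0) (36, 0) (36, 2.4283)]
12. shoelace: 144.1942

Area of P6's cell: 144.1942 (5 vertices)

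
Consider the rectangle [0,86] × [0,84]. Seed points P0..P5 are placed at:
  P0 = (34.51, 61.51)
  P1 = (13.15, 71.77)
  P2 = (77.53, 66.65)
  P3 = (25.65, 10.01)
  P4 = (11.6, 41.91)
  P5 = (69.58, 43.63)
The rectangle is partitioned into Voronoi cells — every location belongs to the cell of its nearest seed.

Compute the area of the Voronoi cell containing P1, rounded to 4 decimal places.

1. box [0,86]×[0,84]: [(0, 0) (86, 0) (86, 84) (0, 84)]
2. ⊥bis P1·P0 via (23.83,66.64): [(0, 17.029) (32.1687, 84) (0, 84)]  |A|=1077.1833
3. ⊥bis P1·P2 via (45.34,69.21): [(0, 17.029) (32.1687, 84) (0, 84)]  |A|=1077.1833
4. ⊥bis P1·P3 via (19.4,40.89): [(0, 36.9635) (10.6064, 39.1102) (32.1687, 84) (0, 84)]  |A|=971.4664
5. ⊥bis P1·P4 via (12.375,56.84): [(0, 57.4824) (18.9585, 56.4983) (32.1687, 84) (0, 84)]  |A|=693.7148
6. ⊥bis P1·P5 via (41.365,57.7): [(0, 57.4824) (18.9585, 56.4983) (32.1687, 84) (0, 84)]  |A|=693.7148
7. canonical 4-gon: [(0, 57.4824) (18.9585, 56.4983) (32.1687, 84) (0, 84)]
8. shoelace: 693.7148

Area of P1's cell: 693.7148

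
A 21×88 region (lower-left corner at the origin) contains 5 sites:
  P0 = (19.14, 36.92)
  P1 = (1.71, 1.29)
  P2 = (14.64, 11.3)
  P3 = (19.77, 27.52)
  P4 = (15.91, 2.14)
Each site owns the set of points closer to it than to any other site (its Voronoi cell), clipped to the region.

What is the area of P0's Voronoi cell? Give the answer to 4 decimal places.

1. box [0,21]×[0,88]: [(0, 0) (21, 0) (21, 88) (0, 88)]
2. ⊥bis P0·P1 via (10.425,19.105): [(0, 24.2049) (21, 13.9318) (21, 88) (0, 88)]  |A|=1447.5655
3. ⊥bis P0·P2 via (16.89,24.11): [(0, 27.0766) (21, 23.3881) (21, 88) (0, 88)]  |A|=1318.1203
4. ⊥bis P0·P3 via (19.455,32.22): [(0, 30.9161) (21, 32.3235) (21, 88) (0, 88)]  |A|=1183.9837
5. ⊥bis P0·P4 via (17.525,19.53): [(0, 30.9161) (21, 32.3235) (21, 88) (0, 88)]  |A|=1183.9837
6. canonical 4-gon: [(0, 30.9161) (21, 32.3235) (21, 88) (0, 88)]
7. shoelace: 1183.9837

Area of P0's cell: 1183.9837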